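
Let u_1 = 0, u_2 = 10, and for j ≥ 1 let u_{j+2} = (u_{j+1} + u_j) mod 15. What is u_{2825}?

Computing terms: u_1 = 0,  u_2 = 10,  u_3 = 10,  u_4 = 5,  u_5 = 0,  u_6 = 5,  u_7 = 5,  u_8 = 10,  u_9 = 0,  u_{10} = 10.
The sequence repeats with period 8.
So u_{2825} = u_{1 + ((2825-1) mod 8)} = u_1 = 0.

0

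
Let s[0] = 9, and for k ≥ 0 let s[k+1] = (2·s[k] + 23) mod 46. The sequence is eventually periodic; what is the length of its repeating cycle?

11

We have s[0] = 9, s[1] = 41, s[2] = 13, s[3] = 3, s[4] = 29, s[5] = 35, s[6] = 1, s[7] = 25, s[8] = 27, s[9] = 31, s[10] = 39, s[11] = 9.
Since s[11] = s[0] = 9, the sequence is periodic with period 11.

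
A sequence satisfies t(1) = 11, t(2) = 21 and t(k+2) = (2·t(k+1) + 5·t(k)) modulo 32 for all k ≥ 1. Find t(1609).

Listing terms: t(1) = 11, t(2) = 21, t(3) = 1, t(4) = 11, t(5) = 27, t(6) = 13, t(7) = 1, t(8) = 3, t(9) = 11, t(10) = 5, t(11) = 1, t(12) = 27, t(13) = 27, t(14) = 29, t(15) = 1, t(16) = 19, t(17) = 11, t(18) = 21.
The sequence repeats with period 16.
(1609 - 1) mod 16 = 8, so t(1609) = t(9) = 11.

11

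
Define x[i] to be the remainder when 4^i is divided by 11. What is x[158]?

9

Listing terms: x[0] = 1, x[1] = 4, x[2] = 5, x[3] = 9, x[4] = 3, x[5] = 1.
Since x[5] = x[0] = 1, the sequence is periodic with period 5.
(158 - 0) mod 5 = 3, so x[158] = x[3] = 9.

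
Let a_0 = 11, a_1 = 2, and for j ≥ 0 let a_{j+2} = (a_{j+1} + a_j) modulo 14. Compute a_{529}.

2

We have a_0 = 11; a_1 = 2; a_2 = 13; a_3 = 1; a_4 = 0; a_5 = 1; a_6 = 1; a_7 = 2; a_8 = 3; a_9 = 5; a_{10} = 8; a_{11} = 13; a_{12} = 7; a_{13} = 6; a_{14} = 13; a_{15} = 5; a_{16} = 4; a_{17} = 9; a_{18} = 13; a_{19} = 8; a_{20} = 7; a_{21} = 1; a_{22} = 8; a_{23} = 9; a_{24} = 3; a_{25} = 12; a_{26} = 1; a_{27} = 13; a_{28} = 0; a_{29} = 13; a_{30} = 13; a_{31} = 12; a_{32} = 11; a_{33} = 9; a_{34} = 6; a_{35} = 1; a_{36} = 7; a_{37} = 8; a_{38} = 1; a_{39} = 9; a_{40} = 10; a_{41} = 5; a_{42} = 1; a_{43} = 6; a_{44} = 7; a_{45} = 13; a_{46} = 6; a_{47} = 5; a_{48} = 11; a_{49} = 2.
Since (a_{48}, a_{49}) = (a_0, a_1) = (11, 2) (two consecutive terms determine the rest), the sequence is periodic with period 48.
(529 - 0) mod 48 = 1, so a_{529} = a_1 = 2.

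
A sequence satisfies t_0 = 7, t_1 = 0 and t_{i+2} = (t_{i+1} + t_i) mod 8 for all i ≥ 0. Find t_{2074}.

6

Listing terms: t_0 = 7,  t_1 = 0,  t_2 = 7,  t_3 = 7,  t_4 = 6,  t_5 = 5,  t_6 = 3,  t_7 = 0,  t_8 = 3,  t_9 = 3,  t_{10} = 6,  t_{11} = 1,  t_{12} = 7,  t_{13} = 0.
Since (t_{12}, t_{13}) = (t_0, t_1) = (7, 0) (two consecutive terms determine the rest), the sequence is periodic with period 12.
So t_{2074} = t_{0 + ((2074-0) mod 12)} = t_{10} = 6.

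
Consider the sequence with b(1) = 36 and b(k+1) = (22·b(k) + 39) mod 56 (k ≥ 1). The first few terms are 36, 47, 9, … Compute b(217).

53

Computing terms: b(1) = 36,  b(2) = 47,  b(3) = 9,  b(4) = 13,  b(5) = 45,  b(6) = 21,  b(7) = 53,  b(8) = 29,  b(9) = 5,  b(10) = 37,  b(11) = 13.
Since b(11) = b(4) = 13, the sequence is eventually periodic: after a pre-period of length 3 it cycles with period 7.
For k ≥ 4, b(k) depends only on (k - 4) mod 7. (217 - 4) mod 7 = 3, so b(217) = b(7) = 53.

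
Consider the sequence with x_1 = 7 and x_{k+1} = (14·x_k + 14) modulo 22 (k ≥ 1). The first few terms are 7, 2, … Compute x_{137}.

2

x_1 = 7; x_2 = 2; x_3 = 20; x_4 = 8; x_5 = 16; x_6 = 18; x_7 = 2.
Since x_7 = x_2 = 2, the sequence is eventually periodic: after a pre-period of length 1 it cycles with period 5.
For k ≥ 2, x_k depends only on (k - 2) mod 5. (137 - 2) mod 5 = 0, so x_{137} = x_2 = 2.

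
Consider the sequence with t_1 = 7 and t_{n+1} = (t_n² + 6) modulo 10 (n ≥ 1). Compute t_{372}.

Computing terms: t_1 = 7, t_2 = 5, t_3 = 1, t_4 = 7.
Since t_4 = t_1 = 7, the sequence is periodic with period 3.
(372 - 1) mod 3 = 2, so t_{372} = t_3 = 1.

1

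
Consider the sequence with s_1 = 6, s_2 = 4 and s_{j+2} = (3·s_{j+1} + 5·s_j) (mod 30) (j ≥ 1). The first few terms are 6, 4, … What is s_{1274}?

4

Listing terms: s_1 = 6; s_2 = 4; s_3 = 12; s_4 = 26; s_5 = 18; s_6 = 4; s_7 = 12.
Since (s_6, s_7) = (s_2, s_3) = (4, 12) (two consecutive terms determine the rest), the sequence is eventually periodic: after a pre-period of length 1 it cycles with period 4.
For j ≥ 2, s_j depends only on (j - 2) mod 4. (1274 - 2) mod 4 = 0, so s_{1274} = s_2 = 4.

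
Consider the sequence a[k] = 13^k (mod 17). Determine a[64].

a[1] = 13, a[2] = 16, a[3] = 4, a[4] = 1, a[5] = 13.
Since a[5] = a[1] = 13, the sequence is periodic with period 4.
So a[64] = a[1 + ((64-1) mod 4)] = a[4] = 1.

1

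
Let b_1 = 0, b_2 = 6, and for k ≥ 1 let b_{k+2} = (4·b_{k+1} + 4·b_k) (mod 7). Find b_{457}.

0

We have b_1 = 0,  b_2 = 6,  b_3 = 3,  b_4 = 1,  b_5 = 2,  b_6 = 5,  b_7 = 0,  b_8 = 6.
Since (b_7, b_8) = (b_1, b_2) = (0, 6) (two consecutive terms determine the rest), the sequence is periodic with period 6.
(457 - 1) mod 6 = 0, so b_{457} = b_1 = 0.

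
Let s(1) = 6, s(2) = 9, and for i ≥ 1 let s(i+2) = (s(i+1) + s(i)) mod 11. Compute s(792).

s(1) = 6; s(2) = 9; s(3) = 4; s(4) = 2; s(5) = 6; s(6) = 8; s(7) = 3; s(8) = 0; s(9) = 3; s(10) = 3; s(11) = 6; s(12) = 9.
Since (s(11), s(12)) = (s(1), s(2)) = (6, 9) (two consecutive terms determine the rest), the sequence is periodic with period 10.
(792 - 1) mod 10 = 1, so s(792) = s(2) = 9.

9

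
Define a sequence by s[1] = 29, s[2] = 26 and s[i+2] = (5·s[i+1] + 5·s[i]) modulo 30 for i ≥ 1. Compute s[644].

20

s[1] = 29,  s[2] = 26,  s[3] = 5,  s[4] = 5,  s[5] = 20,  s[6] = 5,  s[7] = 5.
Since (s[6], s[7]) = (s[3], s[4]) = (5, 5) (two consecutive terms determine the rest), the sequence is eventually periodic: after a pre-period of length 2 it cycles with period 3.
For i ≥ 3, s[i] depends only on (i - 3) mod 3. (644 - 3) mod 3 = 2, so s[644] = s[5] = 20.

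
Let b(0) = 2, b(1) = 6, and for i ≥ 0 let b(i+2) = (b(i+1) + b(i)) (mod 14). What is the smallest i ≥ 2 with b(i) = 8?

2

Computing terms: b(0) = 2; b(1) = 6; b(2) = 8; b(3) = 0; b(4) = 8; b(5) = 8; b(6) = 2; b(7) = 10; b(8) = 12; b(9) = 8; b(10) = 6; b(11) = 0; b(12) = 6; b(13) = 6; b(14) = 12; b(15) = 4; b(16) = 2; b(17) = 6.
Since (b(16), b(17)) = (b(0), b(1)) = (2, 6) (two consecutive terms determine the rest), the sequence is periodic with period 16.
The value 8 first appears (with i ≥ 2) at b(2).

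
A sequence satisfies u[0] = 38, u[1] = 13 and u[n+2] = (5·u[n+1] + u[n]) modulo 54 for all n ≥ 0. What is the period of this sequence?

24

Listing terms: u[0] = 38; u[1] = 13; u[2] = 49; u[3] = 42; u[4] = 43; u[5] = 41; u[6] = 32; u[7] = 39; u[8] = 11; u[9] = 40; u[10] = 49; u[11] = 15; u[12] = 16; u[13] = 41; u[14] = 5; u[15] = 12; u[16] = 11; u[17] = 13; u[18] = 22; u[19] = 15; u[20] = 43; u[21] = 14; u[22] = 5; u[23] = 39; u[24] = 38; u[25] = 13.
Since (u[24], u[25]) = (u[0], u[1]) = (38, 13) (two consecutive terms determine the rest), the sequence is periodic with period 24.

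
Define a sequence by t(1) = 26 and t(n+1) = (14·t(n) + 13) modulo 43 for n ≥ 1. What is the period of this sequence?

21

We have t(1) = 26,  t(2) = 33,  t(3) = 2,  t(4) = 41,  t(5) = 28,  t(6) = 18,  t(7) = 7,  t(8) = 25,  t(9) = 19,  t(10) = 21,  t(11) = 6,  t(12) = 11,  t(13) = 38,  t(14) = 29,  t(15) = 32,  t(16) = 31,  t(17) = 17,  t(18) = 36,  t(19) = 1,  t(20) = 27,  t(21) = 4,  t(22) = 26.
Since t(22) = t(1) = 26, the sequence is periodic with period 21.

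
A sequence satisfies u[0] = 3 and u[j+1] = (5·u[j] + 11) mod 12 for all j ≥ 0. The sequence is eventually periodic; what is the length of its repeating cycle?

Listing terms: u[0] = 3; u[1] = 2; u[2] = 9; u[3] = 8; u[4] = 3.
Since u[4] = u[0] = 3, the sequence is periodic with period 4.

4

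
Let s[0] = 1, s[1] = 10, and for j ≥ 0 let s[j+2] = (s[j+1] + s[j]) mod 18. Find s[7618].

8

Computing terms: s[0] = 1,  s[1] = 10,  s[2] = 11,  s[3] = 3,  s[4] = 14,  s[5] = 17,  s[6] = 13,  s[7] = 12,  s[8] = 7,  s[9] = 1,  s[10] = 8,  s[11] = 9,  s[12] = 17,  s[13] = 8,  s[14] = 7,  s[15] = 15,  s[16] = 4,  s[17] = 1,  s[18] = 5,  s[19] = 6,  s[20] = 11,  s[21] = 17,  s[22] = 10,  s[23] = 9,  s[24] = 1,  s[25] = 10.
Since (s[24], s[25]) = (s[0], s[1]) = (1, 10) (two consecutive terms determine the rest), the sequence is periodic with period 24.
So s[7618] = s[0 + ((7618-0) mod 24)] = s[10] = 8.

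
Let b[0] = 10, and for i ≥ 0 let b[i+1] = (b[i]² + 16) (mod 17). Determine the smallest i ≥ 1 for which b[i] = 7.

We have b[0] = 10, b[1] = 14, b[2] = 8, b[3] = 12, b[4] = 7, b[5] = 14.
Since b[5] = b[1] = 14, the sequence is eventually periodic: after a pre-period of length 1 it cycles with period 4.
The value 7 first appears (with i ≥ 1) at b[4].

4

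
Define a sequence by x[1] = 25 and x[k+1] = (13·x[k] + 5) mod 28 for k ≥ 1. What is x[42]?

22

We have x[1] = 25, x[2] = 22, x[3] = 11, x[4] = 8, x[5] = 25.
The sequence repeats with period 4.
(42 - 1) mod 4 = 1, so x[42] = x[2] = 22.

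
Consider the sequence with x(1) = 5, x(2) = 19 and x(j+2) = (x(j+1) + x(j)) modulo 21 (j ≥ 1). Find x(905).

We have x(1) = 5, x(2) = 19, x(3) = 3, x(4) = 1, x(5) = 4, x(6) = 5, x(7) = 9, x(8) = 14, x(9) = 2, x(10) = 16, x(11) = 18, x(12) = 13, x(13) = 10, x(14) = 2, x(15) = 12, x(16) = 14, x(17) = 5, x(18) = 19.
Since (x(17), x(18)) = (x(1), x(2)) = (5, 19) (two consecutive terms determine the rest), the sequence is periodic with period 16.
(905 - 1) mod 16 = 8, so x(905) = x(9) = 2.

2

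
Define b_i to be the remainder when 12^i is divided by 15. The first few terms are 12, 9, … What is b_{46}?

Computing terms: b_1 = 12, b_2 = 9, b_3 = 3, b_4 = 6, b_5 = 12.
The sequence repeats with period 4.
So b_{46} = b_{1 + ((46-1) mod 4)} = b_2 = 9.

9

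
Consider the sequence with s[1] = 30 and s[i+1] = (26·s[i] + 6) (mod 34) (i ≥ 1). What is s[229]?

28

Computing terms: s[1] = 30, s[2] = 4, s[3] = 8, s[4] = 10, s[5] = 28, s[6] = 20, s[7] = 16, s[8] = 14, s[9] = 30.
The sequence repeats with period 8.
(229 - 1) mod 8 = 4, so s[229] = s[5] = 28.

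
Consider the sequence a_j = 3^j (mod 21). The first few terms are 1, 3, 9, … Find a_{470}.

Listing terms: a_0 = 1; a_1 = 3; a_2 = 9; a_3 = 6; a_4 = 18; a_5 = 12; a_6 = 15; a_7 = 3.
Since a_7 = a_1 = 3, the sequence is eventually periodic: after a pre-period of length 1 it cycles with period 6.
For j ≥ 1, a_j depends only on (j - 1) mod 6. (470 - 1) mod 6 = 1, so a_{470} = a_2 = 9.

9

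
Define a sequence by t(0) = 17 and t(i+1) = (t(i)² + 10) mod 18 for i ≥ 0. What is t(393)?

17

Listing terms: t(0) = 17,  t(1) = 11,  t(2) = 5,  t(3) = 17.
The sequence repeats with period 3.
(393 - 0) mod 3 = 0, so t(393) = t(0) = 17.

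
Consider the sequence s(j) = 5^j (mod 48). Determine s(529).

5

Listing terms: s(1) = 5, s(2) = 25, s(3) = 29, s(4) = 1, s(5) = 5.
Since s(5) = s(1) = 5, the sequence is periodic with period 4.
So s(529) = s(1 + ((529-1) mod 4)) = s(1) = 5.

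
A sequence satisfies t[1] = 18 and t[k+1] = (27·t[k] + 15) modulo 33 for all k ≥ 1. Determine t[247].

t[1] = 18, t[2] = 6, t[3] = 12, t[4] = 9, t[5] = 27, t[6] = 18.
Since t[6] = t[1] = 18, the sequence is periodic with period 5.
So t[247] = t[1 + ((247-1) mod 5)] = t[2] = 6.

6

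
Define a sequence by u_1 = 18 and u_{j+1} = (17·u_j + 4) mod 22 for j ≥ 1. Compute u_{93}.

u_1 = 18; u_2 = 2; u_3 = 16; u_4 = 12; u_5 = 10; u_6 = 20; u_7 = 14; u_8 = 0; u_9 = 4; u_{10} = 6; u_{11} = 18.
The sequence repeats with period 10.
(93 - 1) mod 10 = 2, so u_{93} = u_3 = 16.

16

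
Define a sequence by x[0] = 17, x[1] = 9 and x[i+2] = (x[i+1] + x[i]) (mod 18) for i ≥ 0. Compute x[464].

x[0] = 17, x[1] = 9, x[2] = 8, x[3] = 17, x[4] = 7, x[5] = 6, x[6] = 13, x[7] = 1, x[8] = 14, x[9] = 15, x[10] = 11, x[11] = 8, x[12] = 1, x[13] = 9, x[14] = 10, x[15] = 1, x[16] = 11, x[17] = 12, x[18] = 5, x[19] = 17, x[20] = 4, x[21] = 3, x[22] = 7, x[23] = 10, x[24] = 17, x[25] = 9.
Since (x[24], x[25]) = (x[0], x[1]) = (17, 9) (two consecutive terms determine the rest), the sequence is periodic with period 24.
So x[464] = x[0 + ((464-0) mod 24)] = x[8] = 14.

14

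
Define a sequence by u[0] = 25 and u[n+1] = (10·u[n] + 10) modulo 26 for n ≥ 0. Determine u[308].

10

Listing terms: u[0] = 25; u[1] = 0; u[2] = 10; u[3] = 6; u[4] = 18; u[5] = 8; u[6] = 12; u[7] = 0.
Since u[7] = u[1] = 0, the sequence is eventually periodic: after a pre-period of length 1 it cycles with period 6.
For n ≥ 1, u[n] depends only on (n - 1) mod 6. (308 - 1) mod 6 = 1, so u[308] = u[2] = 10.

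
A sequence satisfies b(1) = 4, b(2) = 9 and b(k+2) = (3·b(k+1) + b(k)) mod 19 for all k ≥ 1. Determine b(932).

Listing terms: b(1) = 4,  b(2) = 9,  b(3) = 12,  b(4) = 7,  b(5) = 14,  b(6) = 11,  b(7) = 9,  b(8) = 0,  b(9) = 9,  b(10) = 8,  b(11) = 14,  b(12) = 12,  b(13) = 12,  b(14) = 10,  b(15) = 4,  b(16) = 3,  b(17) = 13,  b(18) = 4,  b(19) = 6,  b(20) = 3,  b(21) = 15,  b(22) = 10,  b(23) = 7,  b(24) = 12,  b(25) = 5,  b(26) = 8,  b(27) = 10,  b(28) = 0,  b(29) = 10,  b(30) = 11,  b(31) = 5,  b(32) = 7,  b(33) = 7,  b(34) = 9,  b(35) = 15,  b(36) = 16,  b(37) = 6,  b(38) = 15,  b(39) = 13,  b(40) = 16,  b(41) = 4,  b(42) = 9.
Since (b(41), b(42)) = (b(1), b(2)) = (4, 9) (two consecutive terms determine the rest), the sequence is periodic with period 40.
So b(932) = b(1 + ((932-1) mod 40)) = b(12) = 12.

12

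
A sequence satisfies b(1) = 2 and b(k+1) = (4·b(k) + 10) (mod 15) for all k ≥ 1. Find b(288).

b(1) = 2; b(2) = 3; b(3) = 7; b(4) = 8; b(5) = 12; b(6) = 13; b(7) = 2.
The sequence repeats with period 6.
So b(288) = b(1 + ((288-1) mod 6)) = b(6) = 13.

13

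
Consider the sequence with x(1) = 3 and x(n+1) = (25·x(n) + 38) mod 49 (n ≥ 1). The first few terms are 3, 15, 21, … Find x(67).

We have x(1) = 3; x(2) = 15; x(3) = 21; x(4) = 24; x(5) = 1; x(6) = 14; x(7) = 45; x(8) = 36; x(9) = 7; x(10) = 17; x(11) = 22; x(12) = 0; x(13) = 38; x(14) = 8; x(15) = 42; x(16) = 10; x(17) = 43; x(18) = 35; x(19) = 31; x(20) = 29; x(21) = 28; x(22) = 3.
Since x(22) = x(1) = 3, the sequence is periodic with period 21.
(67 - 1) mod 21 = 3, so x(67) = x(4) = 24.

24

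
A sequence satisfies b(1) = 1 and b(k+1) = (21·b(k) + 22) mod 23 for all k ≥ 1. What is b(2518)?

7

Listing terms: b(1) = 1, b(2) = 20, b(3) = 5, b(4) = 12, b(5) = 21, b(6) = 3, b(7) = 16, b(8) = 13, b(9) = 19, b(10) = 7, b(11) = 8, b(12) = 6, b(13) = 10, b(14) = 2, b(15) = 18, b(16) = 9, b(17) = 4, b(18) = 14, b(19) = 17, b(20) = 11, b(21) = 0, b(22) = 22, b(23) = 1.
The sequence repeats with period 22.
So b(2518) = b(1 + ((2518-1) mod 22)) = b(10) = 7.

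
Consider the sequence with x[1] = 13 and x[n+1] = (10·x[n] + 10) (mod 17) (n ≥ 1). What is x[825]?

15

Listing terms: x[1] = 13,  x[2] = 4,  x[3] = 16,  x[4] = 0,  x[5] = 10,  x[6] = 8,  x[7] = 5,  x[8] = 9,  x[9] = 15,  x[10] = 7,  x[11] = 12,  x[12] = 11,  x[13] = 1,  x[14] = 3,  x[15] = 6,  x[16] = 2,  x[17] = 13.
Since x[17] = x[1] = 13, the sequence is periodic with period 16.
(825 - 1) mod 16 = 8, so x[825] = x[9] = 15.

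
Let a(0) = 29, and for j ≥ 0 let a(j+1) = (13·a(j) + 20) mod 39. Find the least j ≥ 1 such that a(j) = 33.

2

Listing terms: a(0) = 29,  a(1) = 7,  a(2) = 33,  a(3) = 20,  a(4) = 7.
Since a(4) = a(1) = 7, the sequence is eventually periodic: after a pre-period of length 1 it cycles with period 3.
The value 33 first appears (with j ≥ 1) at a(2).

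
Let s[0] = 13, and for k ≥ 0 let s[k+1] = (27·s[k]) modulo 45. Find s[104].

18

s[0] = 13; s[1] = 36; s[2] = 27; s[3] = 9; s[4] = 18; s[5] = 36.
Since s[5] = s[1] = 36, the sequence is eventually periodic: after a pre-period of length 1 it cycles with period 4.
For k ≥ 1, s[k] depends only on (k - 1) mod 4. (104 - 1) mod 4 = 3, so s[104] = s[4] = 18.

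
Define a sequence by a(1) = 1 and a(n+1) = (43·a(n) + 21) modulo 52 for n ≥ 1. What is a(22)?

24

Computing terms: a(1) = 1; a(2) = 12; a(3) = 17; a(4) = 24; a(5) = 13; a(6) = 8; a(7) = 1.
The sequence repeats with period 6.
(22 - 1) mod 6 = 3, so a(22) = a(4) = 24.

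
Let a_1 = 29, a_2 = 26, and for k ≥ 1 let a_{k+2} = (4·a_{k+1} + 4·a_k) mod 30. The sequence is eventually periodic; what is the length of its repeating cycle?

We have a_1 = 29,  a_2 = 26,  a_3 = 10,  a_4 = 24,  a_5 = 16,  a_6 = 10,  a_7 = 14,  a_8 = 6,  a_9 = 20,  a_{10} = 14,  a_{11} = 16,  a_{12} = 0,  a_{13} = 4,  a_{14} = 16,  a_{15} = 20,  a_{16} = 24,  a_{17} = 26,  a_{18} = 20,  a_{19} = 4,  a_{20} = 6,  a_{21} = 10,  a_{22} = 4,  a_{23} = 26,  a_{24} = 0,  a_{25} = 14,  a_{26} = 26,  a_{27} = 10.
Since (a_{26}, a_{27}) = (a_2, a_3) = (26, 10) (two consecutive terms determine the rest), the sequence is eventually periodic: after a pre-period of length 1 it cycles with period 24.

24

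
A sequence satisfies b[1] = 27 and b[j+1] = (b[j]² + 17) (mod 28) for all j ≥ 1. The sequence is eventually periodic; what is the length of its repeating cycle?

We have b[1] = 27; b[2] = 18; b[3] = 5; b[4] = 14; b[5] = 17; b[6] = 26; b[7] = 21; b[8] = 10; b[9] = 5.
Since b[9] = b[3] = 5, the sequence is eventually periodic: after a pre-period of length 2 it cycles with period 6.

6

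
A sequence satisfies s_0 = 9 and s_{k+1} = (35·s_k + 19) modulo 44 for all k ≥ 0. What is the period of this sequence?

10

Computing terms: s_0 = 9,  s_1 = 26,  s_2 = 5,  s_3 = 18,  s_4 = 33,  s_5 = 30,  s_6 = 13,  s_7 = 34,  s_8 = 21,  s_9 = 6,  s_{10} = 9.
Since s_{10} = s_0 = 9, the sequence is periodic with period 10.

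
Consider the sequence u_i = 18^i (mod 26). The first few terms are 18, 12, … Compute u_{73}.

Listing terms: u_1 = 18,  u_2 = 12,  u_3 = 8,  u_4 = 14,  u_5 = 18.
Since u_5 = u_1 = 18, the sequence is periodic with period 4.
So u_{73} = u_{1 + ((73-1) mod 4)} = u_1 = 18.

18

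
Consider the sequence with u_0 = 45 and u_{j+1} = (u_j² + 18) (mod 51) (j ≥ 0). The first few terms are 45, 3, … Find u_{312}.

u_0 = 45,  u_1 = 3,  u_2 = 27,  u_3 = 33,  u_4 = 36,  u_5 = 39,  u_6 = 9,  u_7 = 48,  u_8 = 27.
Since u_8 = u_2 = 27, the sequence is eventually periodic: after a pre-period of length 2 it cycles with period 6.
For j ≥ 2, u_j depends only on (j - 2) mod 6. (312 - 2) mod 6 = 4, so u_{312} = u_6 = 9.

9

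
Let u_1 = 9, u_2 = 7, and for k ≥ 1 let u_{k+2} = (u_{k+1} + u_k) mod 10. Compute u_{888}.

u_1 = 9,  u_2 = 7,  u_3 = 6,  u_4 = 3,  u_5 = 9,  u_6 = 2,  u_7 = 1,  u_8 = 3,  u_9 = 4,  u_{10} = 7,  u_{11} = 1,  u_{12} = 8,  u_{13} = 9,  u_{14} = 7.
Since (u_{13}, u_{14}) = (u_1, u_2) = (9, 7) (two consecutive terms determine the rest), the sequence is periodic with period 12.
So u_{888} = u_{1 + ((888-1) mod 12)} = u_{12} = 8.

8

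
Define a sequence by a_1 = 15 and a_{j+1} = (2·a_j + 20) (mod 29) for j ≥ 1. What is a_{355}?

0

a_1 = 15, a_2 = 21, a_3 = 4, a_4 = 28, a_5 = 18, a_6 = 27, a_7 = 16, a_8 = 23, a_9 = 8, a_{10} = 7, a_{11} = 5, a_{12} = 1, a_{13} = 22, a_{14} = 6, a_{15} = 3, a_{16} = 26, a_{17} = 14, a_{18} = 19, a_{19} = 0, a_{20} = 20, a_{21} = 2, a_{22} = 24, a_{23} = 10, a_{24} = 11, a_{25} = 13, a_{26} = 17, a_{27} = 25, a_{28} = 12, a_{29} = 15.
Since a_{29} = a_1 = 15, the sequence is periodic with period 28.
(355 - 1) mod 28 = 18, so a_{355} = a_{19} = 0.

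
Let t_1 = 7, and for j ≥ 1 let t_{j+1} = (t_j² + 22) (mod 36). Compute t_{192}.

23

We have t_1 = 7,  t_2 = 35,  t_3 = 23,  t_4 = 11,  t_5 = 35.
Since t_5 = t_2 = 35, the sequence is eventually periodic: after a pre-period of length 1 it cycles with period 3.
For j ≥ 2, t_j depends only on (j - 2) mod 3. (192 - 2) mod 3 = 1, so t_{192} = t_3 = 23.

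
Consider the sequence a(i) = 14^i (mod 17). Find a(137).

a(1) = 14,  a(2) = 9,  a(3) = 7,  a(4) = 13,  a(5) = 12,  a(6) = 15,  a(7) = 6,  a(8) = 16,  a(9) = 3,  a(10) = 8,  a(11) = 10,  a(12) = 4,  a(13) = 5,  a(14) = 2,  a(15) = 11,  a(16) = 1,  a(17) = 14.
The sequence repeats with period 16.
(137 - 1) mod 16 = 8, so a(137) = a(9) = 3.

3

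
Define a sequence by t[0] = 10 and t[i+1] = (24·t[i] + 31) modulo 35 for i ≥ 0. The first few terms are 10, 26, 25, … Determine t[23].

t[0] = 10,  t[1] = 26,  t[2] = 25,  t[3] = 1,  t[4] = 20,  t[5] = 21,  t[6] = 10.
The sequence repeats with period 6.
So t[23] = t[0 + ((23-0) mod 6)] = t[5] = 21.

21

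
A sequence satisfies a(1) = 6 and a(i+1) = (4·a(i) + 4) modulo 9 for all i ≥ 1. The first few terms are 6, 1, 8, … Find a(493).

3

Listing terms: a(1) = 6; a(2) = 1; a(3) = 8; a(4) = 0; a(5) = 4; a(6) = 2; a(7) = 3; a(8) = 7; a(9) = 5; a(10) = 6.
Since a(10) = a(1) = 6, the sequence is periodic with period 9.
So a(493) = a(1 + ((493-1) mod 9)) = a(7) = 3.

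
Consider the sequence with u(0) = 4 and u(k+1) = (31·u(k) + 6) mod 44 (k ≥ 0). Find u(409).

We have u(0) = 4, u(1) = 42, u(2) = 32, u(3) = 30, u(4) = 12, u(5) = 26, u(6) = 20, u(7) = 10, u(8) = 8, u(9) = 34, u(10) = 4.
Since u(10) = u(0) = 4, the sequence is periodic with period 10.
So u(409) = u(0 + ((409-0) mod 10)) = u(9) = 34.

34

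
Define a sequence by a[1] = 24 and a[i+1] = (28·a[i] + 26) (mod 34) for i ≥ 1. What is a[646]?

Listing terms: a[1] = 24,  a[2] = 18,  a[3] = 20,  a[4] = 8,  a[5] = 12,  a[6] = 22,  a[7] = 30,  a[8] = 16,  a[9] = 32,  a[10] = 4,  a[11] = 2,  a[12] = 14,  a[13] = 10,  a[14] = 0,  a[15] = 26,  a[16] = 6,  a[17] = 24.
The sequence repeats with period 16.
(646 - 1) mod 16 = 5, so a[646] = a[6] = 22.

22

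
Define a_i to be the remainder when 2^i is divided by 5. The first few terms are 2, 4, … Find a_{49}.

2

a_1 = 2,  a_2 = 4,  a_3 = 3,  a_4 = 1,  a_5 = 2.
Since a_5 = a_1 = 2, the sequence is periodic with period 4.
(49 - 1) mod 4 = 0, so a_{49} = a_1 = 2.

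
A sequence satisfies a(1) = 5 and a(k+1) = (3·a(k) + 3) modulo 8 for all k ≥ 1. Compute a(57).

Listing terms: a(1) = 5,  a(2) = 2,  a(3) = 1,  a(4) = 6,  a(5) = 5.
The sequence repeats with period 4.
(57 - 1) mod 4 = 0, so a(57) = a(1) = 5.

5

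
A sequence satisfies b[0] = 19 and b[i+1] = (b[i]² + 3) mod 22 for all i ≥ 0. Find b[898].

We have b[0] = 19; b[1] = 12; b[2] = 15; b[3] = 8; b[4] = 1; b[5] = 4; b[6] = 19.
The sequence repeats with period 6.
(898 - 0) mod 6 = 4, so b[898] = b[4] = 1.

1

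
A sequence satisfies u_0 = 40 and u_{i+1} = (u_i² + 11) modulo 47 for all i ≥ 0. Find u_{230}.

27

u_0 = 40; u_1 = 13; u_2 = 39; u_3 = 28; u_4 = 43; u_5 = 27; u_6 = 35; u_7 = 14; u_8 = 19; u_9 = 43.
Since u_9 = u_4 = 43, the sequence is eventually periodic: after a pre-period of length 4 it cycles with period 5.
For i ≥ 4, u_i depends only on (i - 4) mod 5. (230 - 4) mod 5 = 1, so u_{230} = u_5 = 27.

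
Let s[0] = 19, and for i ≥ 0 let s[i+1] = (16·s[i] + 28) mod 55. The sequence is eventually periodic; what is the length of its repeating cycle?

5

Listing terms: s[0] = 19, s[1] = 2, s[2] = 5, s[3] = 53, s[4] = 51, s[5] = 19.
The sequence repeats with period 5.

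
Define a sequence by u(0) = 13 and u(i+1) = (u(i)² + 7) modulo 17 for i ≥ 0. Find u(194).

Listing terms: u(0) = 13,  u(1) = 6,  u(2) = 9,  u(3) = 3,  u(4) = 16,  u(5) = 8,  u(6) = 3.
Since u(6) = u(3) = 3, the sequence is eventually periodic: after a pre-period of length 3 it cycles with period 3.
For i ≥ 3, u(i) depends only on (i - 3) mod 3. (194 - 3) mod 3 = 2, so u(194) = u(5) = 8.

8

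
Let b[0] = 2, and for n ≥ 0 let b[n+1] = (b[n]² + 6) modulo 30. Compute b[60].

Listing terms: b[0] = 2,  b[1] = 10,  b[2] = 16,  b[3] = 22,  b[4] = 10.
Since b[4] = b[1] = 10, the sequence is eventually periodic: after a pre-period of length 1 it cycles with period 3.
For n ≥ 1, b[n] depends only on (n - 1) mod 3. (60 - 1) mod 3 = 2, so b[60] = b[3] = 22.

22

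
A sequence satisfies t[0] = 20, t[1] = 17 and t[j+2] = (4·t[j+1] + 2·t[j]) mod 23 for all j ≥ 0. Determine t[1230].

We have t[0] = 20, t[1] = 17, t[2] = 16, t[3] = 6, t[4] = 10, t[5] = 6, t[6] = 21, t[7] = 4, t[8] = 12, t[9] = 10, t[10] = 18, t[11] = 0, t[12] = 13, t[13] = 6, t[14] = 4, t[15] = 5, t[16] = 5, t[17] = 7, t[18] = 15, t[19] = 5, t[20] = 4, t[21] = 3, t[22] = 20, t[23] = 17.
The sequence repeats with period 22.
(1230 - 0) mod 22 = 20, so t[1230] = t[20] = 4.

4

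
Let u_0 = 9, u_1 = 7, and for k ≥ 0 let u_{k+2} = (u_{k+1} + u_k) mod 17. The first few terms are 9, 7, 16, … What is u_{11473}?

u_0 = 9,  u_1 = 7,  u_2 = 16,  u_3 = 6,  u_4 = 5,  u_5 = 11,  u_6 = 16,  u_7 = 10,  u_8 = 9,  u_9 = 2,  u_{10} = 11,  u_{11} = 13,  u_{12} = 7,  u_{13} = 3,  u_{14} = 10,  u_{15} = 13,  u_{16} = 6,  u_{17} = 2,  u_{18} = 8,  u_{19} = 10,  u_{20} = 1,  u_{21} = 11,  u_{22} = 12,  u_{23} = 6,  u_{24} = 1,  u_{25} = 7,  u_{26} = 8,  u_{27} = 15,  u_{28} = 6,  u_{29} = 4,  u_{30} = 10,  u_{31} = 14,  u_{32} = 7,  u_{33} = 4,  u_{34} = 11,  u_{35} = 15,  u_{36} = 9,  u_{37} = 7.
Since (u_{36}, u_{37}) = (u_0, u_1) = (9, 7) (two consecutive terms determine the rest), the sequence is periodic with period 36.
So u_{11473} = u_{0 + ((11473-0) mod 36)} = u_{25} = 7.

7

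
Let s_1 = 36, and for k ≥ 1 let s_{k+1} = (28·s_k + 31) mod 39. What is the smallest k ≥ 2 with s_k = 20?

Listing terms: s_1 = 36,  s_2 = 25,  s_3 = 29,  s_4 = 24,  s_5 = 1,  s_6 = 20,  s_7 = 6,  s_8 = 4,  s_9 = 26,  s_{10} = 18,  s_{11} = 28,  s_{12} = 35,  s_{13} = 36.
Since s_{13} = s_1 = 36, the sequence is periodic with period 12.
The value 20 first appears (with k ≥ 2) at s_6.

6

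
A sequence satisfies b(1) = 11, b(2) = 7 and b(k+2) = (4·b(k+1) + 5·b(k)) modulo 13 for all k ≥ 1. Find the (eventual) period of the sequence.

Listing terms: b(1) = 11, b(2) = 7, b(3) = 5, b(4) = 3, b(5) = 11, b(6) = 7.
Since (b(5), b(6)) = (b(1), b(2)) = (11, 7) (two consecutive terms determine the rest), the sequence is periodic with period 4.

4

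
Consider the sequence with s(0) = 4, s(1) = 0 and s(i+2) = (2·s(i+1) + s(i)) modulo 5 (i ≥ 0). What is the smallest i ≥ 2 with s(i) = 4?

2

Listing terms: s(0) = 4; s(1) = 0; s(2) = 4; s(3) = 3; s(4) = 0; s(5) = 3; s(6) = 1; s(7) = 0; s(8) = 1; s(9) = 2; s(10) = 0; s(11) = 2; s(12) = 4; s(13) = 0.
The sequence repeats with period 12.
The value 4 first appears (with i ≥ 2) at s(2).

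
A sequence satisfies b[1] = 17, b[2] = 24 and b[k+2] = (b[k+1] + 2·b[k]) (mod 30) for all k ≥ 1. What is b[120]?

Computing terms: b[1] = 17, b[2] = 24, b[3] = 28, b[4] = 16, b[5] = 12, b[6] = 14, b[7] = 8, b[8] = 6, b[9] = 22, b[10] = 4, b[11] = 18, b[12] = 26, b[13] = 2, b[14] = 24, b[15] = 28.
Since (b[14], b[15]) = (b[2], b[3]) = (24, 28) (two consecutive terms determine the rest), the sequence is eventually periodic: after a pre-period of length 1 it cycles with period 12.
For k ≥ 2, b[k] depends only on (k - 2) mod 12. (120 - 2) mod 12 = 10, so b[120] = b[12] = 26.

26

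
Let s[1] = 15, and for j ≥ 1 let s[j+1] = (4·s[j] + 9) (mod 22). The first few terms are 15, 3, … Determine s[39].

5

Computing terms: s[1] = 15,  s[2] = 3,  s[3] = 21,  s[4] = 5,  s[5] = 7,  s[6] = 15.
The sequence repeats with period 5.
So s[39] = s[1 + ((39-1) mod 5)] = s[4] = 5.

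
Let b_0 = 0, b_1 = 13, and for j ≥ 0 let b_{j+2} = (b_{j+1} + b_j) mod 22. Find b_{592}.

Listing terms: b_0 = 0, b_1 = 13, b_2 = 13, b_3 = 4, b_4 = 17, b_5 = 21, b_6 = 16, b_7 = 15, b_8 = 9, b_9 = 2, b_{10} = 11, b_{11} = 13, b_{12} = 2, b_{13} = 15, b_{14} = 17, b_{15} = 10, b_{16} = 5, b_{17} = 15, b_{18} = 20, b_{19} = 13, b_{20} = 11, b_{21} = 2, b_{22} = 13, b_{23} = 15, b_{24} = 6, b_{25} = 21, b_{26} = 5, b_{27} = 4, b_{28} = 9, b_{29} = 13, b_{30} = 0, b_{31} = 13.
The sequence repeats with period 30.
(592 - 0) mod 30 = 22, so b_{592} = b_{22} = 13.

13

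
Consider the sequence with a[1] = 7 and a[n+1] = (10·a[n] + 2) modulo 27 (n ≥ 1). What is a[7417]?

Listing terms: a[1] = 7; a[2] = 18; a[3] = 20; a[4] = 13; a[5] = 24; a[6] = 26; a[7] = 19; a[8] = 3; a[9] = 5; a[10] = 25; a[11] = 9; a[12] = 11; a[13] = 4; a[14] = 15; a[15] = 17; a[16] = 10; a[17] = 21; a[18] = 23; a[19] = 16; a[20] = 0; a[21] = 2; a[22] = 22; a[23] = 6; a[24] = 8; a[25] = 1; a[26] = 12; a[27] = 14; a[28] = 7.
Since a[28] = a[1] = 7, the sequence is periodic with period 27.
So a[7417] = a[1 + ((7417-1) mod 27)] = a[19] = 16.

16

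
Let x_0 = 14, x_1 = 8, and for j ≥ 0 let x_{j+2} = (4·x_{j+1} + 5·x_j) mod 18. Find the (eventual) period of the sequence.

Computing terms: x_0 = 14,  x_1 = 8,  x_2 = 12,  x_3 = 16,  x_4 = 16,  x_5 = 0,  x_6 = 8,  x_7 = 14,  x_8 = 6,  x_9 = 4,  x_{10} = 10,  x_{11} = 6,  x_{12} = 2,  x_{13} = 2,  x_{14} = 0,  x_{15} = 10,  x_{16} = 4,  x_{17} = 12,  x_{18} = 14,  x_{19} = 8.
The sequence repeats with period 18.

18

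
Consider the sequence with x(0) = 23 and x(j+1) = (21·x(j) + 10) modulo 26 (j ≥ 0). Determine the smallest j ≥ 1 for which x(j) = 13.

3

We have x(0) = 23, x(1) = 25, x(2) = 15, x(3) = 13, x(4) = 23.
Since x(4) = x(0) = 23, the sequence is periodic with period 4.
The value 13 first appears (with j ≥ 1) at x(3).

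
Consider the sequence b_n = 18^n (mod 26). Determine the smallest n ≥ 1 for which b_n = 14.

4

b_0 = 1,  b_1 = 18,  b_2 = 12,  b_3 = 8,  b_4 = 14,  b_5 = 18.
Since b_5 = b_1 = 18, the sequence is eventually periodic: after a pre-period of length 1 it cycles with period 4.
The value 14 first appears (with n ≥ 1) at b_4.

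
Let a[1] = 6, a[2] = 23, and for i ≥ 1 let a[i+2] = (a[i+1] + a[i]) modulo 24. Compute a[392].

11

a[1] = 6, a[2] = 23, a[3] = 5, a[4] = 4, a[5] = 9, a[6] = 13, a[7] = 22, a[8] = 11, a[9] = 9, a[10] = 20, a[11] = 5, a[12] = 1, a[13] = 6, a[14] = 7, a[15] = 13, a[16] = 20, a[17] = 9, a[18] = 5, a[19] = 14, a[20] = 19, a[21] = 9, a[22] = 4, a[23] = 13, a[24] = 17, a[25] = 6, a[26] = 23.
The sequence repeats with period 24.
So a[392] = a[1 + ((392-1) mod 24)] = a[8] = 11.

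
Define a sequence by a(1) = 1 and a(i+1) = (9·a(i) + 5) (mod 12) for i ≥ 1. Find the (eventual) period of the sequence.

Listing terms: a(1) = 1; a(2) = 2; a(3) = 11; a(4) = 8; a(5) = 5; a(6) = 2.
Since a(6) = a(2) = 2, the sequence is eventually periodic: after a pre-period of length 1 it cycles with period 4.

4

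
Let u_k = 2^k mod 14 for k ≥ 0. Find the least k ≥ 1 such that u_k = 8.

Computing terms: u_0 = 1, u_1 = 2, u_2 = 4, u_3 = 8, u_4 = 2.
Since u_4 = u_1 = 2, the sequence is eventually periodic: after a pre-period of length 1 it cycles with period 3.
The value 8 first appears (with k ≥ 1) at u_3.

3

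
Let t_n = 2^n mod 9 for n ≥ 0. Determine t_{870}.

1

Listing terms: t_0 = 1, t_1 = 2, t_2 = 4, t_3 = 8, t_4 = 7, t_5 = 5, t_6 = 1.
Since t_6 = t_0 = 1, the sequence is periodic with period 6.
So t_{870} = t_{0 + ((870-0) mod 6)} = t_0 = 1.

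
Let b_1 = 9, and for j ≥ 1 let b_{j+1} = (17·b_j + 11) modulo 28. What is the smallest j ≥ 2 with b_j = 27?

We have b_1 = 9; b_2 = 24; b_3 = 27; b_4 = 22; b_5 = 21; b_6 = 4; b_7 = 23; b_8 = 10; b_9 = 13; b_{10} = 8; b_{11} = 7; b_{12} = 18; b_{13} = 9.
The sequence repeats with period 12.
The value 27 first appears (with j ≥ 2) at b_3.

3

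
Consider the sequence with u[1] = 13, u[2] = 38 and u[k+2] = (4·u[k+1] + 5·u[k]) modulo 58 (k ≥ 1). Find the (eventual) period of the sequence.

14

Computing terms: u[1] = 13,  u[2] = 38,  u[3] = 43,  u[4] = 14,  u[5] = 39,  u[6] = 52,  u[7] = 55,  u[8] = 16,  u[9] = 49,  u[10] = 44,  u[11] = 15,  u[12] = 48,  u[13] = 35,  u[14] = 32,  u[15] = 13,  u[16] = 38.
Since (u[15], u[16]) = (u[1], u[2]) = (13, 38) (two consecutive terms determine the rest), the sequence is periodic with period 14.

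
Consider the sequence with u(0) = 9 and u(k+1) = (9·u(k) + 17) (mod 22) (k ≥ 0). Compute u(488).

1

u(0) = 9, u(1) = 10, u(2) = 19, u(3) = 12, u(4) = 15, u(5) = 20, u(6) = 21, u(7) = 8, u(8) = 1, u(9) = 4, u(10) = 9.
The sequence repeats with period 10.
(488 - 0) mod 10 = 8, so u(488) = u(8) = 1.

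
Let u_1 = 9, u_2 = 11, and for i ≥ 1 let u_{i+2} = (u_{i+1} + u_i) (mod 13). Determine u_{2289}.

10

u_1 = 9, u_2 = 11, u_3 = 7, u_4 = 5, u_5 = 12, u_6 = 4, u_7 = 3, u_8 = 7, u_9 = 10, u_{10} = 4, u_{11} = 1, u_{12} = 5, u_{13} = 6, u_{14} = 11, u_{15} = 4, u_{16} = 2, u_{17} = 6, u_{18} = 8, u_{19} = 1, u_{20} = 9, u_{21} = 10, u_{22} = 6, u_{23} = 3, u_{24} = 9, u_{25} = 12, u_{26} = 8, u_{27} = 7, u_{28} = 2, u_{29} = 9, u_{30} = 11.
Since (u_{29}, u_{30}) = (u_1, u_2) = (9, 11) (two consecutive terms determine the rest), the sequence is periodic with period 28.
So u_{2289} = u_{1 + ((2289-1) mod 28)} = u_{21} = 10.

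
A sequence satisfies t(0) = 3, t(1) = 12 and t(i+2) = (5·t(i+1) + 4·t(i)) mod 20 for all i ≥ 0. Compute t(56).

t(0) = 3,  t(1) = 12,  t(2) = 12,  t(3) = 8,  t(4) = 8,  t(5) = 12,  t(6) = 12.
Since (t(5), t(6)) = (t(1), t(2)) = (12, 12) (two consecutive terms determine the rest), the sequence is eventually periodic: after a pre-period of length 1 it cycles with period 4.
For i ≥ 1, t(i) depends only on (i - 1) mod 4. (56 - 1) mod 4 = 3, so t(56) = t(4) = 8.

8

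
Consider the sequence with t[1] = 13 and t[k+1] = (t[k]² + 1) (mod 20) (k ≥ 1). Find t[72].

6

We have t[1] = 13, t[2] = 10, t[3] = 1, t[4] = 2, t[5] = 5, t[6] = 6, t[7] = 17, t[8] = 10.
Since t[8] = t[2] = 10, the sequence is eventually periodic: after a pre-period of length 1 it cycles with period 6.
For k ≥ 2, t[k] depends only on (k - 2) mod 6. (72 - 2) mod 6 = 4, so t[72] = t[6] = 6.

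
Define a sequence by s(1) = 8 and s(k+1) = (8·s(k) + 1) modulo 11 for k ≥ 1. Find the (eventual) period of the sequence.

Computing terms: s(1) = 8, s(2) = 10, s(3) = 4, s(4) = 0, s(5) = 1, s(6) = 9, s(7) = 7, s(8) = 2, s(9) = 6, s(10) = 5, s(11) = 8.
The sequence repeats with period 10.

10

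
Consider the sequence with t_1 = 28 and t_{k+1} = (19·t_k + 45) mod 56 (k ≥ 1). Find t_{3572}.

We have t_1 = 28; t_2 = 17; t_3 = 32; t_4 = 37; t_5 = 20; t_6 = 33; t_7 = 0; t_8 = 45; t_9 = 4; t_{10} = 9; t_{11} = 48; t_{12} = 5; t_{13} = 28.
Since t_{13} = t_1 = 28, the sequence is periodic with period 12.
(3572 - 1) mod 12 = 7, so t_{3572} = t_8 = 45.

45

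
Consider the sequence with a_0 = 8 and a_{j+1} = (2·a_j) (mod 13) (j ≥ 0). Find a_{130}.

2

Computing terms: a_0 = 8,  a_1 = 3,  a_2 = 6,  a_3 = 12,  a_4 = 11,  a_5 = 9,  a_6 = 5,  a_7 = 10,  a_8 = 7,  a_9 = 1,  a_{10} = 2,  a_{11} = 4,  a_{12} = 8.
Since a_{12} = a_0 = 8, the sequence is periodic with period 12.
So a_{130} = a_{0 + ((130-0) mod 12)} = a_{10} = 2.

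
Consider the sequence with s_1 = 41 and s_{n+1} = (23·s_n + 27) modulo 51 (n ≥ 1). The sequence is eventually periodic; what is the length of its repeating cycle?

16

We have s_1 = 41, s_2 = 1, s_3 = 50, s_4 = 4, s_5 = 17, s_6 = 10, s_7 = 2, s_8 = 22, s_9 = 23, s_{10} = 46, s_{11} = 14, s_{12} = 43, s_{13} = 47, s_{14} = 37, s_{15} = 11, s_{16} = 25, s_{17} = 41.
Since s_{17} = s_1 = 41, the sequence is periodic with period 16.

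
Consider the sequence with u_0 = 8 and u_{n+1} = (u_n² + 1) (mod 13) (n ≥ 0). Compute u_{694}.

u_0 = 8,  u_1 = 0,  u_2 = 1,  u_3 = 2,  u_4 = 5,  u_5 = 0.
Since u_5 = u_1 = 0, the sequence is eventually periodic: after a pre-period of length 1 it cycles with period 4.
For n ≥ 1, u_n depends only on (n - 1) mod 4. (694 - 1) mod 4 = 1, so u_{694} = u_2 = 1.

1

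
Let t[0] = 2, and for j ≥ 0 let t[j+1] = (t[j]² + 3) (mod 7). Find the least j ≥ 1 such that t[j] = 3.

2

t[0] = 2; t[1] = 0; t[2] = 3; t[3] = 5; t[4] = 0.
Since t[4] = t[1] = 0, the sequence is eventually periodic: after a pre-period of length 1 it cycles with period 3.
The value 3 first appears (with j ≥ 1) at t[2].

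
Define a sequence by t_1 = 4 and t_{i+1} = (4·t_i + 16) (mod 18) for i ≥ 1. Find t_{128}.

t_1 = 4,  t_2 = 14,  t_3 = 0,  t_4 = 16,  t_5 = 8,  t_6 = 12,  t_7 = 10,  t_8 = 2,  t_9 = 6,  t_{10} = 4.
Since t_{10} = t_1 = 4, the sequence is periodic with period 9.
So t_{128} = t_{1 + ((128-1) mod 9)} = t_2 = 14.

14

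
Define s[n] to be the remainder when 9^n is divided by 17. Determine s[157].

s[0] = 1,  s[1] = 9,  s[2] = 13,  s[3] = 15,  s[4] = 16,  s[5] = 8,  s[6] = 4,  s[7] = 2,  s[8] = 1.
The sequence repeats with period 8.
(157 - 0) mod 8 = 5, so s[157] = s[5] = 8.

8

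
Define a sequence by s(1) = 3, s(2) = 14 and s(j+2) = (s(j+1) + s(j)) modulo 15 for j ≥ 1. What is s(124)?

1

Computing terms: s(1) = 3, s(2) = 14, s(3) = 2, s(4) = 1, s(5) = 3, s(6) = 4, s(7) = 7, s(8) = 11, s(9) = 3, s(10) = 14.
The sequence repeats with period 8.
(124 - 1) mod 8 = 3, so s(124) = s(4) = 1.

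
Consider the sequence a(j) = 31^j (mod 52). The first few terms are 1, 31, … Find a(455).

Computing terms: a(0) = 1,  a(1) = 31,  a(2) = 25,  a(3) = 47,  a(4) = 1.
Since a(4) = a(0) = 1, the sequence is periodic with period 4.
So a(455) = a(0 + ((455-0) mod 4)) = a(3) = 47.

47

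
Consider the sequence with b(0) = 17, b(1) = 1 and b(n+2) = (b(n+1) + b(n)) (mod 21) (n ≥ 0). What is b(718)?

12

b(0) = 17, b(1) = 1, b(2) = 18, b(3) = 19, b(4) = 16, b(5) = 14, b(6) = 9, b(7) = 2, b(8) = 11, b(9) = 13, b(10) = 3, b(11) = 16, b(12) = 19, b(13) = 14, b(14) = 12, b(15) = 5, b(16) = 17, b(17) = 1.
Since (b(16), b(17)) = (b(0), b(1)) = (17, 1) (two consecutive terms determine the rest), the sequence is periodic with period 16.
So b(718) = b(0 + ((718-0) mod 16)) = b(14) = 12.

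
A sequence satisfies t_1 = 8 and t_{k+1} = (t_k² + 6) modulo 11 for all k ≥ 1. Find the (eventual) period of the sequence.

Listing terms: t_1 = 8,  t_2 = 4,  t_3 = 0,  t_4 = 6,  t_5 = 9,  t_6 = 10,  t_7 = 7,  t_8 = 0.
Since t_8 = t_3 = 0, the sequence is eventually periodic: after a pre-period of length 2 it cycles with period 5.

5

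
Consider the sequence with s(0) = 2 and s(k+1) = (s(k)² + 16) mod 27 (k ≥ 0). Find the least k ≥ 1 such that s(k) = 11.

2

We have s(0) = 2, s(1) = 20, s(2) = 11, s(3) = 2.
The sequence repeats with period 3.
The value 11 first appears (with k ≥ 1) at s(2).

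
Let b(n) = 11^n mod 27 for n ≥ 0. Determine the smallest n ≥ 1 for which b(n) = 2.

7

Computing terms: b(0) = 1, b(1) = 11, b(2) = 13, b(3) = 8, b(4) = 7, b(5) = 23, b(6) = 10, b(7) = 2, b(8) = 22, b(9) = 26, b(10) = 16, b(11) = 14, b(12) = 19, b(13) = 20, b(14) = 4, b(15) = 17, b(16) = 25, b(17) = 5, b(18) = 1.
The sequence repeats with period 18.
The value 2 first appears (with n ≥ 1) at b(7).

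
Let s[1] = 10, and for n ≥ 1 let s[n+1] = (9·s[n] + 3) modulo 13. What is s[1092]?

8

Listing terms: s[1] = 10, s[2] = 2, s[3] = 8, s[4] = 10.
The sequence repeats with period 3.
So s[1092] = s[1 + ((1092-1) mod 3)] = s[3] = 8.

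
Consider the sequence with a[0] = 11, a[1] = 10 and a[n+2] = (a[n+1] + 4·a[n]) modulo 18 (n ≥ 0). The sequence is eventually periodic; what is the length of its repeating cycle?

a[0] = 11,  a[1] = 10,  a[2] = 0,  a[3] = 4,  a[4] = 4,  a[5] = 2,  a[6] = 0,  a[7] = 8,  a[8] = 8,  a[9] = 4,  a[10] = 0,  a[11] = 16,  a[12] = 16,  a[13] = 8,  a[14] = 0,  a[15] = 14,  a[16] = 14,  a[17] = 16,  a[18] = 0,  a[19] = 10,  a[20] = 10,  a[21] = 14,  a[22] = 0,  a[23] = 2,  a[24] = 2,  a[25] = 10,  a[26] = 0.
Since (a[25], a[26]) = (a[1], a[2]) = (10, 0) (two consecutive terms determine the rest), the sequence is eventually periodic: after a pre-period of length 1 it cycles with period 24.

24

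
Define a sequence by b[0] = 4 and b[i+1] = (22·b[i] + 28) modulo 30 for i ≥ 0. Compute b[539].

Listing terms: b[0] = 4, b[1] = 26, b[2] = 0, b[3] = 28, b[4] = 14, b[5] = 6, b[6] = 10, b[7] = 8, b[8] = 24, b[9] = 16, b[10] = 20, b[11] = 18, b[12] = 4.
The sequence repeats with period 12.
(539 - 0) mod 12 = 11, so b[539] = b[11] = 18.

18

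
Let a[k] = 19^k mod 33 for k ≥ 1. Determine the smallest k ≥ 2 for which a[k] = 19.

11

We have a[1] = 19, a[2] = 31, a[3] = 28, a[4] = 4, a[5] = 10, a[6] = 25, a[7] = 13, a[8] = 16, a[9] = 7, a[10] = 1, a[11] = 19.
The sequence repeats with period 10.
The value 19 next appears (with k ≥ 2) at a[11].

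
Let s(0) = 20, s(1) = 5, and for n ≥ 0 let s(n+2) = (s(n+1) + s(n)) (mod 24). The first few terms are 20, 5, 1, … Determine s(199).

9

s(0) = 20, s(1) = 5, s(2) = 1, s(3) = 6, s(4) = 7, s(5) = 13, s(6) = 20, s(7) = 9, s(8) = 5, s(9) = 14, s(10) = 19, s(11) = 9, s(12) = 4, s(13) = 13, s(14) = 17, s(15) = 6, s(16) = 23, s(17) = 5, s(18) = 4, s(19) = 9, s(20) = 13, s(21) = 22, s(22) = 11, s(23) = 9, s(24) = 20, s(25) = 5.
The sequence repeats with period 24.
So s(199) = s(0 + ((199-0) mod 24)) = s(7) = 9.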